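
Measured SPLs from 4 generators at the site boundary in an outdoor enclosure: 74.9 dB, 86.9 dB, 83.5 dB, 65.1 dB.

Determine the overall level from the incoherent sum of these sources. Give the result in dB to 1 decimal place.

88.7 dB

Σ 10^(Lᵢ/10) = 7.478e+08.
Combined level = 10 log₁₀(7.478e+08) = 88.7 dB.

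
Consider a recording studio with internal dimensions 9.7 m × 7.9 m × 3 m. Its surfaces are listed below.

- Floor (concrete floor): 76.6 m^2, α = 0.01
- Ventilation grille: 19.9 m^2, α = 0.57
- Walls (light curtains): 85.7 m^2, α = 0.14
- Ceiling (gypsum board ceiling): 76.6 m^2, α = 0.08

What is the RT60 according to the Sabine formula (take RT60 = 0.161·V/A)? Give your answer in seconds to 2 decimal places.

1.22 sec

A = Σ Sᵢαᵢ = 76.6*0.01 + 19.9*0.57 + 85.7*0.14 + 76.6*0.08 = 30.235 sabins.
Room volume: 229.89 m³.
T = 0.161 V/A = 0.161·229.89/30.235 = 1.22 s.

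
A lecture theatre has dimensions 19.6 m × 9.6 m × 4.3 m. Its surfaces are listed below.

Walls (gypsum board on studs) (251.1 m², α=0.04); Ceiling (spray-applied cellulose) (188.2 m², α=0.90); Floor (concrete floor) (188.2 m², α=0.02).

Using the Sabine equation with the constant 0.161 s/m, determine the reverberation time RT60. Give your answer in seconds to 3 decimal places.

0.711 s

Total absorption A = 251.1·0.04 + 188.2·0.90 + 188.2·0.02
  = 10.044 + 169.380 + 3.764 = 183.188 m² sabins.
V = 19.6·9.6·4.3 = 809.088 m³.
RT60 = 0.161 · V / A = 0.161 × 809.088 / 183.188 = 0.711 s.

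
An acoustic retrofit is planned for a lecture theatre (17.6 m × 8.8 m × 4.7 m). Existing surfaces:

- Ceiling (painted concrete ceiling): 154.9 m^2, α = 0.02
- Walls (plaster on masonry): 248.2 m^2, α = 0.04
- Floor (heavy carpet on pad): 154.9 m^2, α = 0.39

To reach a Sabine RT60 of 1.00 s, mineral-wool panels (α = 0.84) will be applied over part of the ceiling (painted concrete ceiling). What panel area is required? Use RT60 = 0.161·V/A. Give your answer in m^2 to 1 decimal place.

Summing Sᵢαᵢ: 3.098 + 9.928 + 60.411 → A₁ = 73.437 sabins.
V = 727.936 m³. Target absorption A₂ = 0.161 × 727.936 / 1.00 = 117.198 sabins.
Absorption to add: 117.198 − 73.437 = 43.761 sabins.
Each m^2 of panel replacing the ceiling (painted concrete ceiling) adds (0.84 − 0.02) = 0.82 sabins.
Panel area = 43.761 / 0.82 = 53.4 m^2.

53.4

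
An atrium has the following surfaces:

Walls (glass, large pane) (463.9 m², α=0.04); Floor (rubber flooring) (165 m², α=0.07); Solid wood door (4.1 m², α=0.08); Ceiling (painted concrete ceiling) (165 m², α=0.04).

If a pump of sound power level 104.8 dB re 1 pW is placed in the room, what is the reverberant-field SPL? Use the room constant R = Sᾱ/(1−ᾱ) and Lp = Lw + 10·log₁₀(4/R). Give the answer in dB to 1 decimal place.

Σ(Sᵢαᵢ) = 463.9×0.04 + 165×0.07 + 4.1×0.08 + 165×0.04 = 37.034; total area S = 798.0 m².
ᾱ = 0.0464, so room constant R = A/(1−ᾱ) = 38.836 m².
Lp = 104.8 + 10·log₁₀(4/38.836) = 104.8 + (-9.87) = 94.9 dB.

94.9 dB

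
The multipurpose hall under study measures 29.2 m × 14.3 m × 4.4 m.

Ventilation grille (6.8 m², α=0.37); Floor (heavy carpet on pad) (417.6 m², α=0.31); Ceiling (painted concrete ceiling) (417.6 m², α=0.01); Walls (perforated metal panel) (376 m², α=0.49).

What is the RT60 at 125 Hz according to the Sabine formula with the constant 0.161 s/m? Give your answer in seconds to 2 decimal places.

A = Σ Sᵢαᵢ = 6.8*0.37 + 417.6*0.31 + 417.6*0.01 + 376*0.49 = 320.388 sabins.
Volume V = 29.2 × 14.3 × 4.4 = 1837.264 m³.
T = 0.161 V/A = 0.161·1837.264/320.388 = 0.92 s.

0.92 seconds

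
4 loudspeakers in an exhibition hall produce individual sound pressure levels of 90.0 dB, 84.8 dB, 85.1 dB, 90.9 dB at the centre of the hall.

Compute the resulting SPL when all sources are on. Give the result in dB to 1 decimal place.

Σ 10^(Lᵢ/10) = 2.856e+09.
L_total = 10·log₁₀(2.856e+09) = 94.6 dB.

94.6 dB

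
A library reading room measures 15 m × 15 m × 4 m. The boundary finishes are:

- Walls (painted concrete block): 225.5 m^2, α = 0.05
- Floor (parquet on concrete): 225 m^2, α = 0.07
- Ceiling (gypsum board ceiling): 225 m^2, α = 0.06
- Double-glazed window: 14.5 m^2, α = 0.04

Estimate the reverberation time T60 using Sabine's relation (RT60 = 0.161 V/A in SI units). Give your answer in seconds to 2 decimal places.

3.53 seconds

A = Σ Sᵢαᵢ = 225.5*0.05 + 225*0.07 + 225*0.06 + 14.5*0.04 = 41.105 sabins.
Room volume: 900 m³.
T = 0.161 V/A = 0.161·900/41.105 = 3.53 s.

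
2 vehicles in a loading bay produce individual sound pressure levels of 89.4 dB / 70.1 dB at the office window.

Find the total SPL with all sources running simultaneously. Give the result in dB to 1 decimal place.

Σ 10^(Lᵢ/10) = 8.812e+08.
Combined level = 10 log₁₀(8.812e+08) = 89.5 dB.

89.5 dB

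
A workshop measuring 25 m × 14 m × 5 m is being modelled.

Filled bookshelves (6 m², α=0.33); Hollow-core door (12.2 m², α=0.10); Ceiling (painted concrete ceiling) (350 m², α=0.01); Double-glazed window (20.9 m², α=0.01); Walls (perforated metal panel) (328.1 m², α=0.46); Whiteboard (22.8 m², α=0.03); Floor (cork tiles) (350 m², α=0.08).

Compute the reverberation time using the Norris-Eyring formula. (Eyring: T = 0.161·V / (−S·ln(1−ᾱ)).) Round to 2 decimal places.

S = Σ Sᵢ = 1090.0 m².
Σ(Sᵢαᵢ) = 6×0.33 + 12.2×0.10 + 350×0.01 + 20.9×0.01 + 328.1×0.46 + 22.8×0.03 + 350×0.08 = 186.519.
Mean coefficient ᾱ = A/S = 0.1711.
Eyring denominator: −S ln(1−ᾱ) = 204.545.
V = 25 × 14 × 5 = 1750 m³.
T = 0.161·V/[−S·ln(1−ᾱ)] = 0.161·1750/204.545 = 1.38 s.

1.38 seconds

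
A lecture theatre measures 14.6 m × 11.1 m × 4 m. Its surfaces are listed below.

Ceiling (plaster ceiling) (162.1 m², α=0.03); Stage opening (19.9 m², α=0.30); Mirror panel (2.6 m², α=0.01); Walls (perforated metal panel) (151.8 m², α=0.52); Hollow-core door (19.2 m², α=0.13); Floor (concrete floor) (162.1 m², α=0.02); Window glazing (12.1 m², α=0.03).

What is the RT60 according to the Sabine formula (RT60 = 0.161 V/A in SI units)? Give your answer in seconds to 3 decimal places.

Summing Sᵢαᵢ: 4.863 + 5.970 + 0.026 + 78.936 + 2.496 + 3.242 + 0.363 → A = 95.896 sabins.
V = 14.6·11.1·4 = 648.24 m³.
Sabine: RT60 = 0.161 × 648.24 / 95.896 = 1.088 s.

1.088 s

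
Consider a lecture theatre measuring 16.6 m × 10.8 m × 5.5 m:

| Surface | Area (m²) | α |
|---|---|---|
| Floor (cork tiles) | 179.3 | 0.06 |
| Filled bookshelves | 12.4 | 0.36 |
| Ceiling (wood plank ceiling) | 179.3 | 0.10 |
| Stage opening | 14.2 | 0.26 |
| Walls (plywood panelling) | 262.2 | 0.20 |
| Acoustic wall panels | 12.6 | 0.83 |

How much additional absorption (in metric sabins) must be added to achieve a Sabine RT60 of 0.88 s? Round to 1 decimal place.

A₁ = Σ Sᵢαᵢ = 179.3*0.06 + 12.4*0.36 + 179.3*0.10 + 14.2*0.26 + 262.2*0.20 + 12.6*0.83 = 99.742 sabins.
Target A₂ = 0.161·986.04/0.88 = 180.400 sabins (V = 986.04 m³).
Additional absorption ΔA = 180.400 − 99.742 = 80.7 sabins.

80.7 sabins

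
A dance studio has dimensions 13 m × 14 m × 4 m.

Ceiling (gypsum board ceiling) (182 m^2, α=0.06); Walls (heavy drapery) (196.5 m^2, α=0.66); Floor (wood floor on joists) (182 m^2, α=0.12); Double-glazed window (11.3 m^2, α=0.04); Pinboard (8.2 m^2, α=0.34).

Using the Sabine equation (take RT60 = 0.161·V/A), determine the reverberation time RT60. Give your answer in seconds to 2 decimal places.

Summing Sᵢαᵢ: 10.920 + 129.690 + 21.840 + 0.452 + 2.788 → A = 165.690 sabins.
Room volume: 728 m³.
RT60 = 0.161 · V / A = 0.161 × 728 / 165.690 = 0.71 s.

0.71 s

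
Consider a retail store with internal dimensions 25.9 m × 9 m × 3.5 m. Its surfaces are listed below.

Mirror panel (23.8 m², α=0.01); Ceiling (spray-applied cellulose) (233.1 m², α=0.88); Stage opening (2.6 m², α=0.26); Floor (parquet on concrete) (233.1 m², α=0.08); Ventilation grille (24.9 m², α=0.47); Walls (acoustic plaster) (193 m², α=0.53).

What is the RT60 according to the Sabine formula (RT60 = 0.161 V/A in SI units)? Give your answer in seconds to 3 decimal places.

0.388 sec

A = Σ Sᵢαᵢ = 23.8*0.01 + 233.1*0.88 + 2.6*0.26 + 233.1*0.08 + 24.9*0.47 + 193*0.53 = 338.683 sabins.
Room volume: 815.85 m³.
Sabine: RT60 = 0.161 × 815.85 / 338.683 = 0.388 s.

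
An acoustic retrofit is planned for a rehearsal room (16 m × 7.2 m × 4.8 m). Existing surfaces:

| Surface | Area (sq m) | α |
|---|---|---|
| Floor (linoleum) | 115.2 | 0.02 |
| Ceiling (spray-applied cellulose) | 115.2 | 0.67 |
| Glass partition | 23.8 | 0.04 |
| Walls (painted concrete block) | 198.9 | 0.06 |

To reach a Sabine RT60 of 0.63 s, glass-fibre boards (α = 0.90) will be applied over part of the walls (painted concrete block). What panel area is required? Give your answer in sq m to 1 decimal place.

58.3

Total absorption A₁ = 115.2×0.02 + 115.2×0.67 + 23.8×0.04 + 198.9×0.06
  = 2.304 + 77.184 + 0.952 + 11.934 = 92.374 sq m sabins.
V = 552.96 m³. Target absorption A₂ = 0.161 × 552.96 / 0.63 = 141.312 sabins.
ΔA needed = 141.312 − 92.374 = 48.938 sabins.
Each sq m of panel replacing the walls (painted concrete block) adds (0.90 − 0.06) = 0.84 sabins.
Area = ΔA/Δα = 48.938/0.84 = 58.3 sq m.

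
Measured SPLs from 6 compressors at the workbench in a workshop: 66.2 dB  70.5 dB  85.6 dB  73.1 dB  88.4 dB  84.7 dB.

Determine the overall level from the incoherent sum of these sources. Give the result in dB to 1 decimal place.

91.4 dB

Sum in the linear (power) domain: Σ 10^(Lᵢ/10) = 10^(66.2/10) + 10^(70.5/10) + 10^(85.6/10) + 10^(73.1/10) + 10^(88.4/10) + 10^(84.7/10) = 1.386e+09.
Back to dB: 10·log₁₀ Σ = 91.4 dB.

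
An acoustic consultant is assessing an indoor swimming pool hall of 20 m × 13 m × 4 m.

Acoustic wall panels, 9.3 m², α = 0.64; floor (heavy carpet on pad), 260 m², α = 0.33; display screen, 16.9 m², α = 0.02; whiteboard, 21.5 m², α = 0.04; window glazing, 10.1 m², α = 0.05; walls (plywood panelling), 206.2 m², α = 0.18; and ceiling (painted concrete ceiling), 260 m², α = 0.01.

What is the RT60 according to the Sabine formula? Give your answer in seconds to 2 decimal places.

Summing Sᵢαᵢ: 5.952 + 85.800 + 0.338 + 0.860 + 0.505 + 37.116 + 2.600 → A = 133.171 sabins.
Room volume: 1040 m³.
RT60 = 0.161 · V / A = 0.161 × 1040 / 133.171 = 1.26 s.

1.26 sec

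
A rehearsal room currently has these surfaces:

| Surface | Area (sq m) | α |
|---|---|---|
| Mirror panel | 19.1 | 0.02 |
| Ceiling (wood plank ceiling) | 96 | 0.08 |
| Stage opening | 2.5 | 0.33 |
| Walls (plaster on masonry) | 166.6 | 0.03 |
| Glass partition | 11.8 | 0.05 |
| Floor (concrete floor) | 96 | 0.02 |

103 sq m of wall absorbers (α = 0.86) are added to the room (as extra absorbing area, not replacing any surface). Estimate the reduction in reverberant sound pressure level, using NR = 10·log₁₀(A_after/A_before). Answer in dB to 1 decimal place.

8.1 dB

Equivalent absorption area: A_before = 19.1×0.02 + 96×0.08 + 2.5×0.33 + 166.6×0.03 + 11.8×0.05 + 96×0.02 = 16.395 sq m.
Added absorption = 103 × 0.86 = 88.580 sabins.
A_after = 16.395 + 88.580 = 104.975 sabins.
NR = 10·log₁₀(104.975/16.395) = 8.1 dB.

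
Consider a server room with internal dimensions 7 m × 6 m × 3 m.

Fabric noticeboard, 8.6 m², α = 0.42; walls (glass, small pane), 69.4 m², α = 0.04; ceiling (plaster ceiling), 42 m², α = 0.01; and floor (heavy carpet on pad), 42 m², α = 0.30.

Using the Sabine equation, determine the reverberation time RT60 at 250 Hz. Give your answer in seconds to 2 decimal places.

Total absorption A = 8.6×0.42 + 69.4×0.04 + 42×0.01 + 42×0.30
  = 3.612 + 2.776 + 0.420 + 12.600 = 19.408 m² sabins.
Room volume: 126 m³.
T = 0.161 V/A = 0.161·126/19.408 = 1.05 s.

1.05 sec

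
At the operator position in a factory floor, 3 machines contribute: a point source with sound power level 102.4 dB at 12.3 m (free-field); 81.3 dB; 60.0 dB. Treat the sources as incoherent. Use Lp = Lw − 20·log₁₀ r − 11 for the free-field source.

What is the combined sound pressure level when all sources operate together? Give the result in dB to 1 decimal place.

81.6 dB

Source at 12.3 m: Lp = 102.4 − 20·log₁₀(12.3) − 11 = 69.6 dB.
Σ 10^(Lᵢ/10) = 1.45e+08.
Back to dB: 10·log₁₀ Σ = 81.6 dB.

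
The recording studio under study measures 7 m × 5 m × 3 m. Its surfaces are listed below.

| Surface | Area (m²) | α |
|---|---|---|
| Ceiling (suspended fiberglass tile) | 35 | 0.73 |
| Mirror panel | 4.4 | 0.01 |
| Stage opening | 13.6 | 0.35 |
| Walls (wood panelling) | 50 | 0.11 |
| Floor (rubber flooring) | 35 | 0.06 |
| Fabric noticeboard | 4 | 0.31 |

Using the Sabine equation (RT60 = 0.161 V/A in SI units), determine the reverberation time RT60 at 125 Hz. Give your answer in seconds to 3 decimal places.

0.431 s

Equivalent absorption area: A = 35×0.73 + 4.4×0.01 + 13.6×0.35 + 50×0.11 + 35×0.06 + 4×0.31 = 39.194 m².
V = 7·5·3 = 105 m³.
T = 0.161 V/A = 0.161·105/39.194 = 0.431 s.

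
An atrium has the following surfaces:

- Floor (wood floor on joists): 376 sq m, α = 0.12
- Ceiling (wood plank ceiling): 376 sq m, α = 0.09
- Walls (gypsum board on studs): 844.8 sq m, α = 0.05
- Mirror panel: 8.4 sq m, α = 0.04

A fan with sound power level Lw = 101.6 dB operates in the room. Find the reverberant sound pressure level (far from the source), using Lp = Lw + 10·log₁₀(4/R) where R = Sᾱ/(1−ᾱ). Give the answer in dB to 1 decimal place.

86.4 dB

A = 121.536 sabins; S = 1605.2 sq m.
ᾱ = 121.536/1605.2 = 0.0757; R = Sᾱ/(1−ᾱ) = 121.536/(1−0.0757) = 131.490 sq m.
Lp = Lw + 10 log₁₀(4/R) = 101.6 -15.17 = 86.4 dB.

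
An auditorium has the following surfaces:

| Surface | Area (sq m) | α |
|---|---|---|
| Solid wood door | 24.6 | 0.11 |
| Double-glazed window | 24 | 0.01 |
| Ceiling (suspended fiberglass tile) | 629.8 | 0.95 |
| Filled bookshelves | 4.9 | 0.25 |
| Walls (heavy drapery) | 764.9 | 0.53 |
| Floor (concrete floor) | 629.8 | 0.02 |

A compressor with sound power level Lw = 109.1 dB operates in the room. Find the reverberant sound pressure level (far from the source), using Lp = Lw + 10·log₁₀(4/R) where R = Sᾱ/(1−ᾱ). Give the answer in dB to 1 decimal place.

A = 1020.474 sabins; S = 2078.0 sq m.
ᾱ = 1020.474/2078.0 = 0.4911; R = Sᾱ/(1−ᾱ) = 1020.474/(1−0.4911) = 2005.254 sq m.
Lp = 109.1 + 10·log₁₀(4/2005.254) = 109.1 + (-27.00) = 82.1 dB.

82.1 dB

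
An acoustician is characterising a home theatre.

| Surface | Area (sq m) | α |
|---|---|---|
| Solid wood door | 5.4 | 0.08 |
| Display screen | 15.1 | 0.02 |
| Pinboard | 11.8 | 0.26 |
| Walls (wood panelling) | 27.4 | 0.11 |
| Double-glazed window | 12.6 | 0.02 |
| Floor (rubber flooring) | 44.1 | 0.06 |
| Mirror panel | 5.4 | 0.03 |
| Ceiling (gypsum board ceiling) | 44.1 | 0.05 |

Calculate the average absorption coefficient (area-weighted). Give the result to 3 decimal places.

0.073

S = Σ Sᵢ = 5.4 + 15.1 + 11.8 + 27.4 + 12.6 + 44.1 + 5.4 + 44.1 = 165.9 sq m.
Weighted sum Σ Sα = 12.081.
ᾱ = 12.081 / 165.9 = 0.073.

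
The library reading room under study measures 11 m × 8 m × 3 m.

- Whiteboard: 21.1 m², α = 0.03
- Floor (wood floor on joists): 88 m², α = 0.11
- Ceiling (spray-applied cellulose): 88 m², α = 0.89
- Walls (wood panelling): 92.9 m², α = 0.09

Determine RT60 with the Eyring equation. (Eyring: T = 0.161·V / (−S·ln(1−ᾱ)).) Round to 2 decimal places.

0.36 seconds

S = Σ Sᵢ = 290.0 m².
Absorption A = 21.1×0.03 + 88×0.11 + 88×0.89 + 92.9×0.09 = 96.994 sabins.
ᾱ = 96.994 / 290.0 = 0.3345.
−S·ln(1−ᾱ) = −290.0 × ln(1 − 0.3345) = 118.093.
V = 11 × 8 × 3 = 264 m³.
T = 0.161·V/[−S·ln(1−ᾱ)] = 0.161·264/118.093 = 0.36 s.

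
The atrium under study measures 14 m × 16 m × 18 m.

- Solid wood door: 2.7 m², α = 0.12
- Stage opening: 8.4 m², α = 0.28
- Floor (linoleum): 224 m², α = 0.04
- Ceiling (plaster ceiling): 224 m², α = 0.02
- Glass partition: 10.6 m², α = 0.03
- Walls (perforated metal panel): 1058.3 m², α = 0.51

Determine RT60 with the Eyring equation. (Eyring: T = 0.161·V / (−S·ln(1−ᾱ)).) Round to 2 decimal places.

0.94 seconds

Total surface area S = 2.7 + 8.4 + 224 + 224 + 10.6 + 1058.3 = 1528.0 m².
Σ(Sᵢαᵢ) = 2.7·0.12 + 8.4·0.28 + 224·0.04 + 224·0.02 + 10.6·0.03 + 1058.3·0.51 = 556.167.
Mean coefficient ᾱ = A/S = 0.3640.
−S·ln(1−ᾱ) = −1528.0 × ln(1 − 0.3640) = 691.507.
V = 14 × 16 × 18 = 4032 m³.
RT60 = 0.161 × 4032 / 691.507 = 0.94 s.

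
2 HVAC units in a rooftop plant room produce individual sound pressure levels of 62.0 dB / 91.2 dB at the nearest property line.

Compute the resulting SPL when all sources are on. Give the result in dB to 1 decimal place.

Σ 10^(Lᵢ/10) = 1.32e+09.
Combined level = 10 log₁₀(1.32e+09) = 91.2 dB.

91.2 dB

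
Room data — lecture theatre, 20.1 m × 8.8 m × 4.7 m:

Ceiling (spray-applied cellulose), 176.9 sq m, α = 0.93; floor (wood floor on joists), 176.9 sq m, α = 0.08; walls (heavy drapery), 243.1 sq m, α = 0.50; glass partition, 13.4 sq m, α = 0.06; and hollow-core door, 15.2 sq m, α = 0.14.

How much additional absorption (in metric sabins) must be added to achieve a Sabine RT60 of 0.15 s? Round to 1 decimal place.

A₁ = Σ Sᵢαᵢ = 176.9·0.93 + 176.9·0.08 + 243.1·0.50 + 13.4·0.06 + 15.2·0.14 = 303.151 sabins.
Target A₂ = 0.161·831.336/0.15 = 892.301 sabins (V = 831.336 m³).
ΔA = A₂ − A₁ = 892.301 − 303.151 = 589.1 sabins.

589.1 sabins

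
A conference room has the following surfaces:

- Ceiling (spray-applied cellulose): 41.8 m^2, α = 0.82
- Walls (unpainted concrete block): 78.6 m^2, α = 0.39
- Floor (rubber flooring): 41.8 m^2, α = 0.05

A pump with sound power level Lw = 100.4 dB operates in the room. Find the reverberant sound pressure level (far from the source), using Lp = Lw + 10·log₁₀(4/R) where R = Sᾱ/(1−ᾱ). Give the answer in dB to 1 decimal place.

A = 67.020 sabins; S = 162.2 m^2.
ᾱ = 0.4132, so room constant R = A/(1−ᾱ) = 114.213 m^2.
Lp = 100.4 + 10·log₁₀(4/114.213) = 100.4 + (-14.56) = 85.8 dB.

85.8 dB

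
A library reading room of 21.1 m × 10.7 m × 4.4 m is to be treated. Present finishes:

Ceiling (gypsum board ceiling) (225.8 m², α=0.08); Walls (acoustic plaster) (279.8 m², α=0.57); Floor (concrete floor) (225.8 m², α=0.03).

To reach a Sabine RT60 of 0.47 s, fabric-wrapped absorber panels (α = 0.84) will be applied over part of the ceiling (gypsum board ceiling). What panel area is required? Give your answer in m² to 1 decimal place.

A₁ = Σ Sᵢαᵢ = 225.8·0.08 + 279.8·0.57 + 225.8·0.03 = 184.324 sabins.
V = 993.388 m³. Target absorption A₂ = 0.161 × 993.388 / 0.47 = 340.288 sabins.
ΔA needed = 340.288 − 184.324 = 155.964 sabins.
Net gain per m²: Δα = 0.84 − 0.08 = 0.76.
Area = ΔA/Δα = 155.964/0.76 = 205.2 m².

205.2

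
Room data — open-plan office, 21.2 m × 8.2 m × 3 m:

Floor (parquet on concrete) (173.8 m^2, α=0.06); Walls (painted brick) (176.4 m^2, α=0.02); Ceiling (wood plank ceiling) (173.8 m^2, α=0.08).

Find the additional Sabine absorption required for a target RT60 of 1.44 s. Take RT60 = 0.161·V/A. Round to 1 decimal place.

30.4 sabins

Summing Sᵢαᵢ: 10.428 + 3.528 + 13.904 → A₁ = 27.860 sabins.
For T = 1.44 s, need A₂ = 0.161·V/T = 0.161·521.52/1.44 = 58.309 sabins.
ΔA = A₂ − A₁ = 58.309 − 27.860 = 30.4 sabins.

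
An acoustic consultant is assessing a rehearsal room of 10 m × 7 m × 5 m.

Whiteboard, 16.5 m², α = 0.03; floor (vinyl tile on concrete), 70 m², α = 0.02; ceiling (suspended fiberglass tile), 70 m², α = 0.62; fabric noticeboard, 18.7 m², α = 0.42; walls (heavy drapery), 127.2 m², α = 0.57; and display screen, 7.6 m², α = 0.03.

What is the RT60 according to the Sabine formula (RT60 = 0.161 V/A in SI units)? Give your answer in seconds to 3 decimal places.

0.448 sec

Summing Sᵢαᵢ: 0.495 + 1.400 + 43.400 + 7.854 + 72.504 + 0.228 → A = 125.881 sabins.
Volume V = 10 × 7 × 5 = 350 m³.
RT60 = 0.161 · V / A = 0.161 × 350 / 125.881 = 0.448 s.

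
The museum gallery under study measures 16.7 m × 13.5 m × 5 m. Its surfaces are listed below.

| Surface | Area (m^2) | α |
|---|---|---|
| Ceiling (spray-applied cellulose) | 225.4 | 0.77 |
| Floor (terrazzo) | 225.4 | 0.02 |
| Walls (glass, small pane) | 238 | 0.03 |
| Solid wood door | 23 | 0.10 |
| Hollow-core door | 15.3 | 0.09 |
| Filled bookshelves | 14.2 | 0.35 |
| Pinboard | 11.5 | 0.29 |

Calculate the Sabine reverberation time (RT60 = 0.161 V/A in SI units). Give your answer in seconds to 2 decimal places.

0.92 s

Equivalent absorption area: A = 225.4*0.77 + 225.4*0.02 + 238*0.03 + 23*0.10 + 15.3*0.09 + 14.2*0.35 + 11.5*0.29 = 197.188 m^2.
V = 16.7·13.5·5 = 1127.25 m³.
T = 0.161 V/A = 0.161·1127.25/197.188 = 0.92 s.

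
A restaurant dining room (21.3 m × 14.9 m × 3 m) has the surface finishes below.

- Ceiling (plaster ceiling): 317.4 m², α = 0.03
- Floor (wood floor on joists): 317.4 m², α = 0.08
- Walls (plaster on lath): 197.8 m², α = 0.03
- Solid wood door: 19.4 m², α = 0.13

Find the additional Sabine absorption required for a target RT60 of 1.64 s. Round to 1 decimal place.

A₁ = Σ Sᵢαᵢ = 317.4×0.03 + 317.4×0.08 + 197.8×0.03 + 19.4×0.13 = 43.370 sabins.
For T = 1.64 s, need A₂ = 0.161·V/T = 0.161·952.11/1.64 = 93.469 sabins.
Shortfall: 93.469 − 43.370 = 50.1 sabins.

50.1 sabins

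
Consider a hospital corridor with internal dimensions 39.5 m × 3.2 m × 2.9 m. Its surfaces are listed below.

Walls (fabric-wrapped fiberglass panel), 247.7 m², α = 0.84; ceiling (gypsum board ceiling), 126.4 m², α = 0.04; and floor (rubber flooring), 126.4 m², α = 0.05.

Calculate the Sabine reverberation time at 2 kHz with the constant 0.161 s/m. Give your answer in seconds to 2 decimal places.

0.27 s

Summing Sᵢαᵢ: 208.068 + 5.056 + 6.320 → A = 219.444 sabins.
V = 39.5·3.2·2.9 = 366.56 m³.
Sabine: RT60 = 0.161 × 366.56 / 219.444 = 0.27 s.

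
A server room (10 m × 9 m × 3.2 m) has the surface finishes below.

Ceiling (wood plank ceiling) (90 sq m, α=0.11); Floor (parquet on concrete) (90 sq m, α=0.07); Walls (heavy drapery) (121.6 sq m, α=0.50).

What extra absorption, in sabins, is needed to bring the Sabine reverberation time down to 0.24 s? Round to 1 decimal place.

Equivalent absorption area: A₁ = 90*0.11 + 90*0.07 + 121.6*0.50 = 77.000 sq m.
For T = 0.24 s, need A₂ = 0.161·V/T = 0.161·288/0.24 = 193.200 sabins.
Additional absorption ΔA = 193.200 − 77.000 = 116.2 sabins.

116.2 sabins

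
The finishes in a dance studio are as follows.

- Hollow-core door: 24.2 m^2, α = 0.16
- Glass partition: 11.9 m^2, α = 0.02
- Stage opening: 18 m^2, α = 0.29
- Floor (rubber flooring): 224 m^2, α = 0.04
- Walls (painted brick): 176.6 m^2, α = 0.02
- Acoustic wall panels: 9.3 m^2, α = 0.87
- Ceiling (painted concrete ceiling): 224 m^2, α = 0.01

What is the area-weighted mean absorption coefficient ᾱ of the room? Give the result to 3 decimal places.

0.047

S = Σ Sᵢ = 24.2 + 11.9 + 18 + 224 + 176.6 + 9.3 + 224 = 688.0 m^2.
Σ(Sᵢαᵢ) = 24.2·0.16 + 11.9·0.02 + 18·0.29 + 224·0.04 + 176.6·0.02 + 9.3·0.87 + 224·0.01 = 32.153.
ᾱ = 32.153 / 688.0 = 0.047.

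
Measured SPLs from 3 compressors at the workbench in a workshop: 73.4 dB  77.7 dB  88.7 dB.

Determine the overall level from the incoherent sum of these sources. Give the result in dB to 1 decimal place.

Converting to relative power and adding: 10^(73.4/10) + 10^(77.7/10) + 10^(88.7/10) = 8.221e+08.
Combined level = 10 log₁₀(8.221e+08) = 89.1 dB.

89.1 dB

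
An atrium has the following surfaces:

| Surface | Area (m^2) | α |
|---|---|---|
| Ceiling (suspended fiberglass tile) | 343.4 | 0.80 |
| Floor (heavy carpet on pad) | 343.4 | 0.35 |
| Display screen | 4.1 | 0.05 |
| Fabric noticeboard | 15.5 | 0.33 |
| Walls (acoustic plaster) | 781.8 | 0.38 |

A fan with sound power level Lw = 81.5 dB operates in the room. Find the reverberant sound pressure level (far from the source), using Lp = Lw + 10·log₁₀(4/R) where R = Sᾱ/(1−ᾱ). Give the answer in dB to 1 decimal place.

A = 697.314 sabins; S = 1488.2 m^2.
ᾱ = 0.4686, so room constant R = A/(1−ᾱ) = 1312.221 m^2.
Lp = 81.5 + 10·log₁₀(4/1312.221) = 81.5 + (-25.16) = 56.3 dB.

56.3 dB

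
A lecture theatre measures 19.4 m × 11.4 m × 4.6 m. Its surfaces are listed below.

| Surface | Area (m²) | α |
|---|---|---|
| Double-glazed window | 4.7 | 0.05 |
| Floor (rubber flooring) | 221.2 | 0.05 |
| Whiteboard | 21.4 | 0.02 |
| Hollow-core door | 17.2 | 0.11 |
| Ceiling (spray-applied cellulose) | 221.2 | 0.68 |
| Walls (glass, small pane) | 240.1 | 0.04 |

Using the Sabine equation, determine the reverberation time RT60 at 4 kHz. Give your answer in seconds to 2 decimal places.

A = Σ Sᵢαᵢ = 4.7×0.05 + 221.2×0.05 + 21.4×0.02 + 17.2×0.11 + 221.2×0.68 + 240.1×0.04 = 173.635 sabins.
Room volume: 1017.336 m³.
Sabine: RT60 = 0.161 × 1017.336 / 173.635 = 0.94 s.

0.94 s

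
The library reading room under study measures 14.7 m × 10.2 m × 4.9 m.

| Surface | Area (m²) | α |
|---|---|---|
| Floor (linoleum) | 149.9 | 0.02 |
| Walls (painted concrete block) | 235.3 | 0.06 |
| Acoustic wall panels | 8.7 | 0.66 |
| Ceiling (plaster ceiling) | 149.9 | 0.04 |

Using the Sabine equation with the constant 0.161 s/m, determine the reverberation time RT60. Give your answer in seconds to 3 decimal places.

4.100 s

Total absorption A = 149.9*0.02 + 235.3*0.06 + 8.7*0.66 + 149.9*0.04
  = 2.998 + 14.118 + 5.742 + 5.996 = 28.854 m² sabins.
V = 14.7·10.2·4.9 = 734.706 m³.
T = 0.161 V/A = 0.161·734.706/28.854 = 4.100 s.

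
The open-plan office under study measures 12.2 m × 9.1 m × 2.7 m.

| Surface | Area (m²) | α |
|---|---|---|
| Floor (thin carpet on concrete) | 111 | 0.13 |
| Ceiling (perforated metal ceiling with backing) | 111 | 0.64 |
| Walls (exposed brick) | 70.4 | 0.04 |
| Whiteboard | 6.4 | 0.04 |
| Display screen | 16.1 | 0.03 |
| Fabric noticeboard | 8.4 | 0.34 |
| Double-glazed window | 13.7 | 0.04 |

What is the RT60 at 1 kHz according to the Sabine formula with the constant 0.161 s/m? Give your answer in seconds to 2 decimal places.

0.52 sec

A = Σ Sᵢαᵢ = 111·0.13 + 111·0.64 + 70.4·0.04 + 6.4·0.04 + 16.1·0.03 + 8.4·0.34 + 13.7·0.04 = 92.429 sabins.
Room volume: 299.754 m³.
Sabine: RT60 = 0.161 × 299.754 / 92.429 = 0.52 s.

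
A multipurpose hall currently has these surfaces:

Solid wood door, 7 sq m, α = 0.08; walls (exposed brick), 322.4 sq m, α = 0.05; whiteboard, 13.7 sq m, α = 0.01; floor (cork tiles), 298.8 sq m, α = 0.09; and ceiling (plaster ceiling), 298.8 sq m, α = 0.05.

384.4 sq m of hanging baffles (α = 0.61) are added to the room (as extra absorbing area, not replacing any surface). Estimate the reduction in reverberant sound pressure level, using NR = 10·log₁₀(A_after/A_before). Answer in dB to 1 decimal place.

Equivalent absorption area: A_before = 7*0.08 + 322.4*0.05 + 13.7*0.01 + 298.8*0.09 + 298.8*0.05 = 58.649 sq m.
Added absorption = 384.4 × 0.61 = 234.484 sabins.
New total A_after = 293.133 sabins.
NR = 10·log₁₀(293.133/58.649) = 7.0 dB.

7.0 dB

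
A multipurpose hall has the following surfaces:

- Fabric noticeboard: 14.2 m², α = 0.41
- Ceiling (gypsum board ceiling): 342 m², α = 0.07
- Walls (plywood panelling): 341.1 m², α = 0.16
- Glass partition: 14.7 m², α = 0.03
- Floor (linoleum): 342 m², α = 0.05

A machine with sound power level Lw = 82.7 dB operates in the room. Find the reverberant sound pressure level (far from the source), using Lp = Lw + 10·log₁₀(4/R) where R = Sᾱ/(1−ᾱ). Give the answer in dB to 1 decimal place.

A = 101.879 sabins; S = 1054.0 m².
ᾱ = 101.879/1054.0 = 0.0967; R = Sᾱ/(1−ᾱ) = 101.879/(1−0.0967) = 112.785 m².
Lp = 82.7 + 10·log₁₀(4/112.785) = 82.7 + (-14.50) = 68.2 dB.

68.2 dB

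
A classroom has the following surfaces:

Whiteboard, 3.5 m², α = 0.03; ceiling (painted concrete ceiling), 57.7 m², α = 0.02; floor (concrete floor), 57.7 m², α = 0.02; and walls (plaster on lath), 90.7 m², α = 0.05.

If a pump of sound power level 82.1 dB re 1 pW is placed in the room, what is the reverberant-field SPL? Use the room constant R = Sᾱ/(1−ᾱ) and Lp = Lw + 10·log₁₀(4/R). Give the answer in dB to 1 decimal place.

79.6 dB

A = 6.948 sabins; S = 209.6 m².
ᾱ = 0.0331, so room constant R = A/(1−ᾱ) = 7.186 m².
Lp = Lw + 10 log₁₀(4/R) = 82.1 -2.54 = 79.6 dB.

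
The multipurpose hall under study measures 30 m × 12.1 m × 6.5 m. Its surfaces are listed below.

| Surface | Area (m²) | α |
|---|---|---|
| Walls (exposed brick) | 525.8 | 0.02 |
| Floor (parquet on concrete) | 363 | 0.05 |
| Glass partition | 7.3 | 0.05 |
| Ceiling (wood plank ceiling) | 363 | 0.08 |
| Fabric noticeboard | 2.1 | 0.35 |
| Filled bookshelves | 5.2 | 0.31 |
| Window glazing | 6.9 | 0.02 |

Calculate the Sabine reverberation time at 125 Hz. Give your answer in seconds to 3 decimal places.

Equivalent absorption area: A = 525.8·0.02 + 363·0.05 + 7.3·0.05 + 363·0.08 + 2.1·0.35 + 5.2·0.31 + 6.9·0.02 = 60.556 m².
V = 30·12.1·6.5 = 2359.5 m³.
Sabine: RT60 = 0.161 × 2359.5 / 60.556 = 6.273 s.

6.273 s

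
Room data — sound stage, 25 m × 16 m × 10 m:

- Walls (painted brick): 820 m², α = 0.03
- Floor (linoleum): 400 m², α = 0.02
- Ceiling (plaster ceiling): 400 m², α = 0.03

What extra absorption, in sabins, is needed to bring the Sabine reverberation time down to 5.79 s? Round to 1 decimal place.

Equivalent absorption area: A₁ = 820×0.03 + 400×0.02 + 400×0.03 = 44.600 m².
V = 4000 m³. Required absorption A₂ = 0.161 × 4000 / 5.79 = 111.226 sabins.
Additional absorption ΔA = 111.226 − 44.600 = 66.6 sabins.

66.6 sabins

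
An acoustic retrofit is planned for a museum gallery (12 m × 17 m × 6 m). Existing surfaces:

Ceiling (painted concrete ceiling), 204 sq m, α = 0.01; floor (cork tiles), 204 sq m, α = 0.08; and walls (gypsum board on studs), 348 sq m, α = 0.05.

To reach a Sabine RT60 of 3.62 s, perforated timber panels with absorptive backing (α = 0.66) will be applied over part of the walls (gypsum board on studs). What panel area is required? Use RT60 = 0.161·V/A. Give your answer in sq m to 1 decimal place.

Equivalent absorption area: A₁ = 204*0.01 + 204*0.08 + 348*0.05 = 35.760 sq m.
V = 1224 m³. Target absorption A₂ = 0.161 × 1224 / 3.62 = 54.438 sabins.
Absorption to add: 54.438 − 35.760 = 18.678 sabins.
Each sq m of panel replacing the walls (gypsum board on studs) adds (0.66 − 0.05) = 0.61 sabins.
Panel area = 18.678 / 0.61 = 30.6 sq m.

30.6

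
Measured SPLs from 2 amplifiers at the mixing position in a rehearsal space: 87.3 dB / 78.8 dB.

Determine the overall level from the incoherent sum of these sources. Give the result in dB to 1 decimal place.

87.9 dB

Sum in the linear (power) domain: Σ 10^(Lᵢ/10) = 10^(87.3/10) + 10^(78.8/10) = 6.129e+08.
L_total = 10·log₁₀(6.129e+08) = 87.9 dB.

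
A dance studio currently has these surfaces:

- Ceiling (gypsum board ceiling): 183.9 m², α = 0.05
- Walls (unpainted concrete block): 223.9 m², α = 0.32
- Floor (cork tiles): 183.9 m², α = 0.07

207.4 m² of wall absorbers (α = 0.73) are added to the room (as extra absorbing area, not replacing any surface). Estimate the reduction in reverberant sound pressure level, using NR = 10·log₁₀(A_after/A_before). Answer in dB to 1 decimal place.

Total absorption A_before = 183.9×0.05 + 223.9×0.32 + 183.9×0.07
  = 9.195 + 71.648 + 12.873 = 93.716 m² sabins.
Treatment contributes 207.4·0.73 = 151.402 sabins.
A_after = 93.716 + 151.402 = 245.118 sabins.
NR = 10·log₁₀(245.118/93.716) = 4.2 dB.

4.2 dB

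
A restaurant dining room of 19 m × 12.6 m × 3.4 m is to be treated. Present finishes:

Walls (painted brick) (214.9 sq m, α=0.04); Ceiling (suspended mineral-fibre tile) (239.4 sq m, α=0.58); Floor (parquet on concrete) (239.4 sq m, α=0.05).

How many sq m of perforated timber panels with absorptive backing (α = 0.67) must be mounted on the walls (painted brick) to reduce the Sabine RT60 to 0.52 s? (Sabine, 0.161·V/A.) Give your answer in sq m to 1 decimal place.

Total absorption A₁ = 214.9·0.04 + 239.4·0.58 + 239.4·0.05
  = 8.596 + 138.852 + 11.970 = 159.418 sq m sabins.
V = 813.96 m³. Target absorption A₂ = 0.161 × 813.96 / 0.52 = 252.015 sabins.
Absorption to add: 252.015 − 159.418 = 92.597 sabins.
Net gain per sq m: Δα = 0.67 − 0.04 = 0.63.
Panel area = 92.597 / 0.63 = 147.0 sq m.

147.0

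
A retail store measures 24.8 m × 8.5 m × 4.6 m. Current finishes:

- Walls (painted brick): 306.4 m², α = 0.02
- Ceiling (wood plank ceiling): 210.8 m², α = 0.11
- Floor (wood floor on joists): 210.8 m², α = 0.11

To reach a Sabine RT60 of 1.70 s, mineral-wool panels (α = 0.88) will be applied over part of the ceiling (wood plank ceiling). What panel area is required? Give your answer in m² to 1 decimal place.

51.1

A₁ = Σ Sᵢαᵢ = 306.4*0.02 + 210.8*0.11 + 210.8*0.11 = 52.504 sabins.
Required A₂ = 0.161·969.68/1.70 = 91.834 sabins.
ΔA needed = 91.834 − 52.504 = 39.330 sabins.
Each m² of panel replacing the ceiling (wood plank ceiling) adds (0.88 − 0.11) = 0.77 sabins.
Panel area = 39.330 / 0.77 = 51.1 m².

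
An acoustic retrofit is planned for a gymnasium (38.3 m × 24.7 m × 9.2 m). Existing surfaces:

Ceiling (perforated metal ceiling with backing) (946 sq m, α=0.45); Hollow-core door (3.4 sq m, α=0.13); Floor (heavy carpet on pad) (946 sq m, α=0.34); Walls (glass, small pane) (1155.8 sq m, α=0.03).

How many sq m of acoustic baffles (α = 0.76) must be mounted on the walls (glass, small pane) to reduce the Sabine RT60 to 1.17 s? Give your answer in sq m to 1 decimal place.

Total absorption A₁ = 946*0.45 + 3.4*0.13 + 946*0.34 + 1155.8*0.03
  = 425.700 + 0.442 + 321.640 + 34.674 = 782.456 sq m sabins.
Required A₂ = 0.161·8703.292/1.17 = 1197.632 sabins.
Absorption to add: 1197.632 − 782.456 = 415.176 sabins.
Each sq m of panel replacing the walls (glass, small pane) adds (0.76 − 0.03) = 0.73 sabins.
Panel area = 415.176 / 0.73 = 568.7 sq m.

568.7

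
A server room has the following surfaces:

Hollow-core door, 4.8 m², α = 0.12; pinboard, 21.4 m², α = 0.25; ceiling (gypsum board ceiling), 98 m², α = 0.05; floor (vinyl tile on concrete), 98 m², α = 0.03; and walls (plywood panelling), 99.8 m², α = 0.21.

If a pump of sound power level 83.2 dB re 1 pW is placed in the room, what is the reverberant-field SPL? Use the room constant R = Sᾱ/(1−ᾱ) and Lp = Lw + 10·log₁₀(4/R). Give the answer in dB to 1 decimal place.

Σ(Sᵢαᵢ) = 4.8×0.12 + 21.4×0.25 + 98×0.05 + 98×0.03 + 99.8×0.21 = 34.724; total area S = 322.0 m².
ᾱ = 0.1078, so room constant R = A/(1−ᾱ) = 38.920 m².
Lp = Lw + 10 log₁₀(4/R) = 83.2 -9.88 = 73.3 dB.

73.3 dB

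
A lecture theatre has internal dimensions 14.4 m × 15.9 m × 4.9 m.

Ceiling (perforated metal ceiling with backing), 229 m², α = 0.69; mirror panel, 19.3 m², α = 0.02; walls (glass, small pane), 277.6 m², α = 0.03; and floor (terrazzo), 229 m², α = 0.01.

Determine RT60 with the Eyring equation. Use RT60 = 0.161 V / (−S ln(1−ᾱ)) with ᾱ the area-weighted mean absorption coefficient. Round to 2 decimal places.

S = Σ Sᵢ = 754.9 m².
Σ(Sᵢαᵢ) = 229·0.69 + 19.3·0.02 + 277.6·0.03 + 229·0.01 = 169.014.
ᾱ = 169.014 / 754.9 = 0.2239.
−S·ln(1−ᾱ) = −754.9 × ln(1 − 0.2239) = 191.347.
V = 14.4 × 15.9 × 4.9 = 1121.904 m³.
T = 0.161·V/[−S·ln(1−ᾱ)] = 0.161·1121.904/191.347 = 0.94 s.

0.94 seconds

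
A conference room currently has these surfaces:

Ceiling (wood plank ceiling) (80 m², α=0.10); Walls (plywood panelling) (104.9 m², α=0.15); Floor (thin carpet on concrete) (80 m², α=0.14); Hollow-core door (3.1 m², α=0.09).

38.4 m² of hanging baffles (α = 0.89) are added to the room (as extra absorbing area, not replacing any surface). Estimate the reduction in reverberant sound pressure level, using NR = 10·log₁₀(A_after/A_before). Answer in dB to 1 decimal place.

A_before = Σ Sᵢαᵢ = 80×0.10 + 104.9×0.15 + 80×0.14 + 3.1×0.09 = 35.214 sabins.
Treatment contributes 38.4·0.89 = 34.176 sabins.
New total A_after = 69.390 sabins.
NR = 10·log₁₀(69.390/35.214) = 2.9 dB.

2.9 dB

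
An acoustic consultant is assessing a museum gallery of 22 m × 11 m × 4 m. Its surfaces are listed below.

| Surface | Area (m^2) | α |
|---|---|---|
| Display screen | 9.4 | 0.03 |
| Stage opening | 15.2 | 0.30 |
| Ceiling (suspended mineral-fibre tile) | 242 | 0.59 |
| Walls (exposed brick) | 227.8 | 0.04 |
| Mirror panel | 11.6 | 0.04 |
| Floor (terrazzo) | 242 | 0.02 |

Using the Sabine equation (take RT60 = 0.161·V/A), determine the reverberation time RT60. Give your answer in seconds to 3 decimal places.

0.962 seconds

A = Σ Sᵢαᵢ = 9.4*0.03 + 15.2*0.30 + 242*0.59 + 227.8*0.04 + 11.6*0.04 + 242*0.02 = 162.038 sabins.
V = 22·11·4 = 968 m³.
Sabine: RT60 = 0.161 × 968 / 162.038 = 0.962 s.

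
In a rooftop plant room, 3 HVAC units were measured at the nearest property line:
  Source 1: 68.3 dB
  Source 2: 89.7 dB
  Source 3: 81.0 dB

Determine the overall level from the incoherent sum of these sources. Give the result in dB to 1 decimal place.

Converting to relative power and adding: 10^(68.3/10) + 10^(89.7/10) + 10^(81.0/10) = 1.066e+09.
L_total = 10·log₁₀(1.066e+09) = 90.3 dB.

90.3 dB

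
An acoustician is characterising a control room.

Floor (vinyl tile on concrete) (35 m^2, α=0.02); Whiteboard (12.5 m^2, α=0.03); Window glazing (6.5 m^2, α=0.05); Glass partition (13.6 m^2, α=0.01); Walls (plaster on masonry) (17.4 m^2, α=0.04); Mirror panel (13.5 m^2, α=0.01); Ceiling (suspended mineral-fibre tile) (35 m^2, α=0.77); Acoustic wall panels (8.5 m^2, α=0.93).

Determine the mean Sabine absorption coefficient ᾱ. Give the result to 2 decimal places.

Total surface area S = 142.0 m^2.
A = 35·0.02 + 12.5·0.03 + 6.5·0.05 + 13.6·0.01 + 17.4·0.04 + 13.5·0.01 + 35·0.77 + 8.5·0.93 = 37.222 sabins.
ᾱ = A/S = 0.26.

0.26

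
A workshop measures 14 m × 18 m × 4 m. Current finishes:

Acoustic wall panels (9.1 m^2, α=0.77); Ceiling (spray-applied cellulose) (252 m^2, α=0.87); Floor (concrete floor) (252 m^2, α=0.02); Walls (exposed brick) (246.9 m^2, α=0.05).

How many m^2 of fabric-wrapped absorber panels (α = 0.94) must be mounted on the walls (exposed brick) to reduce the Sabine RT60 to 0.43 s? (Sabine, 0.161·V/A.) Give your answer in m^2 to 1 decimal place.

Equivalent absorption area: A₁ = 9.1×0.77 + 252×0.87 + 252×0.02 + 246.9×0.05 = 243.632 m^2.
V = 1008 m³. Target absorption A₂ = 0.161 × 1008 / 0.43 = 377.414 sabins.
Absorption to add: 377.414 − 243.632 = 133.782 sabins.
Each m^2 of panel replacing the walls (exposed brick) adds (0.94 − 0.05) = 0.89 sabins.
Area = ΔA/Δα = 133.782/0.89 = 150.3 m^2.

150.3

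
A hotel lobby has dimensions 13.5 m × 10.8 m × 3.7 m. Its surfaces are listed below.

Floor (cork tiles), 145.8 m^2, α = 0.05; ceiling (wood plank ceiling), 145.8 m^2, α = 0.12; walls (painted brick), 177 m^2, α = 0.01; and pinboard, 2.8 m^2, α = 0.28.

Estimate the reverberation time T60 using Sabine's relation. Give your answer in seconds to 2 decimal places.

3.18 seconds

A = Σ Sᵢαᵢ = 145.8×0.05 + 145.8×0.12 + 177×0.01 + 2.8×0.28 = 27.340 sabins.
V = 13.5·10.8·3.7 = 539.46 m³.
RT60 = 0.161 · V / A = 0.161 × 539.46 / 27.340 = 3.18 s.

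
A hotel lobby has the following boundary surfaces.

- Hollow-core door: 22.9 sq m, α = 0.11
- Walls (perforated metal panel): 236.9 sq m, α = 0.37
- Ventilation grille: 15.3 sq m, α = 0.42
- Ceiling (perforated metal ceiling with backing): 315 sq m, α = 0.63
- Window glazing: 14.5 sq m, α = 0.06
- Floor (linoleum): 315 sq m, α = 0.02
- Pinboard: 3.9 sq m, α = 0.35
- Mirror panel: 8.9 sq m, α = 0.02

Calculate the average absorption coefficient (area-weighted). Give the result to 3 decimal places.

0.326

S = Σ Sᵢ = 22.9 + 236.9 + 15.3 + 315 + 14.5 + 315 + 3.9 + 8.9 = 932.4 sq m.
A = 22.9·0.11 + 236.9·0.37 + 15.3·0.42 + 315·0.63 + 14.5·0.06 + 315·0.02 + 3.9·0.35 + 8.9·0.02 = 303.761 sabins.
ᾱ = A/S = 0.326.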